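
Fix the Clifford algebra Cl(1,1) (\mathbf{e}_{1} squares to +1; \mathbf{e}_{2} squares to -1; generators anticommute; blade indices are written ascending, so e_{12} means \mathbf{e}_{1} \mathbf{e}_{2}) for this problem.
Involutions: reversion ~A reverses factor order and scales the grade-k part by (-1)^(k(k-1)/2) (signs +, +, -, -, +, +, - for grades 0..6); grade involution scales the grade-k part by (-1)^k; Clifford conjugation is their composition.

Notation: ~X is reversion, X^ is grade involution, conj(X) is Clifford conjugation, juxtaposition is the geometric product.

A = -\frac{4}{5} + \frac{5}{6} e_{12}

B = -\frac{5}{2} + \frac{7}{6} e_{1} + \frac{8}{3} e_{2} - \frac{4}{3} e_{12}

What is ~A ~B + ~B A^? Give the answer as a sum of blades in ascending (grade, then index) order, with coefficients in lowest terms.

first term: \frac{8}{9} + \frac{58}{45} e_{1} - \frac{209}{180} e_{2} + \frac{61}{60} e_{12}
second term: \frac{28}{9} + \frac{58}{45} e_{1} - \frac{209}{180} e_{2} - \frac{63}{20} e_{12}
Answer: 4 + \frac{116}{45} e_{1} - \frac{209}{90} e_{2} - \frac{32}{15} e_{12}


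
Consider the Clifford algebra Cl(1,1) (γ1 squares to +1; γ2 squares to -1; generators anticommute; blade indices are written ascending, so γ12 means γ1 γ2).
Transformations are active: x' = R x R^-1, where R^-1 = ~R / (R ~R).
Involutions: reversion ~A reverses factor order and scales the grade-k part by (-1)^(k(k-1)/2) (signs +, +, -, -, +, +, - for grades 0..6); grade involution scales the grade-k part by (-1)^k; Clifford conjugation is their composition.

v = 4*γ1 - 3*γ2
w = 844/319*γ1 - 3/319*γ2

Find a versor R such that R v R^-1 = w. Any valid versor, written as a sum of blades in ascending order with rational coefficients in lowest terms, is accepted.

Here q(v) = q(w) = 7; the classical choice R = v + w = 2120/319*γ1 - 960/319*γ2 then realises v -> w under the sandwich.
Answer: 2120/319*γ1 - 960/319*γ2


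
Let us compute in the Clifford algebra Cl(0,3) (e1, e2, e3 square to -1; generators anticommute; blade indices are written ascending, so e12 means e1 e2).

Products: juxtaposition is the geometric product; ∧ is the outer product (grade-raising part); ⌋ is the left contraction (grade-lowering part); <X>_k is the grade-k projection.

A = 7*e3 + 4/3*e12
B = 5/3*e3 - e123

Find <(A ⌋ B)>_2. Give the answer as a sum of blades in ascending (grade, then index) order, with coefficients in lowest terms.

step 1: -35/3 + 4/3*e3 + 7*e12
step 2: 7*e12
Answer: 7*e12


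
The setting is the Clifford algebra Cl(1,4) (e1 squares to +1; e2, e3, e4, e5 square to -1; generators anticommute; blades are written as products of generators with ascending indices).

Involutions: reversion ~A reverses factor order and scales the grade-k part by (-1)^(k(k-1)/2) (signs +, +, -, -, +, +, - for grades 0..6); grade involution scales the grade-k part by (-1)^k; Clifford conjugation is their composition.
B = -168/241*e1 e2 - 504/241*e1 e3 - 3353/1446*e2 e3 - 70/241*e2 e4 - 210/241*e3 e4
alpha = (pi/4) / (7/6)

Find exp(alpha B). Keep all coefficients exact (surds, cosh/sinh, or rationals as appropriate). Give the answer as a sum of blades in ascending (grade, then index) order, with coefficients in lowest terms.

B^2 term by term: the squares give (-168/241)^2*(e1 e2)^2 + (-504/241)^2*(e1 e3)^2 + (-3353/1446)^2*(e2 e3)^2 + (-70/241)^2*(e2 e4)^2 + (-210/241)^2*(e3 e4)^2 = 28224/58081*(+1) + 254016/58081*(+1) + 11242609/2090916*(-1) + 4900/58081*(-1) + 44100/58081*(-1) = -49/36 (each basis 2-blade squares to minus the product of its generators' squares); cross terms between blades sharing an index anticommute and cancel; the commuting (index-disjoint) pairs give grade-4 terms 2*c*c'*(blade product), which cancel blade by blade — e1 e2 e3 e4: 70560/58081 - 70560/58081 = 0 — confirming B is simple. So B^2 = -49/36.
B^2 = -49/36 — the series telescopes trigonometrically here: l = 7/6, alpha*l = pi/4, so exp(alpha B) = cos(pi/4) + (sin(pi/4)/(7/6))*B = sqrt(2)/2 + (3*sqrt(2)/7)*B.
Answer: sqrt(2)/2 - 72*sqrt(2)/241*e1 e2 - 216*sqrt(2)/241*e1 e3 - 479*sqrt(2)/482*e2 e3 - 30*sqrt(2)/241*e2 e4 - 90*sqrt(2)/241*e3 e4


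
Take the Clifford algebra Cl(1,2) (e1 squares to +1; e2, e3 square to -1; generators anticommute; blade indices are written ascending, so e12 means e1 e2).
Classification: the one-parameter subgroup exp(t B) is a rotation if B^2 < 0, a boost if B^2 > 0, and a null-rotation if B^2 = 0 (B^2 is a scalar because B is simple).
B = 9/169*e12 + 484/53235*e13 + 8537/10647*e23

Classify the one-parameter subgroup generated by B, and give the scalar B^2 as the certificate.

B^2 term by term: the squares give (9/169)^2*(e12)^2 + (484/53235)^2*(e13)^2 + (8537/10647)^2*(e23)^2 = 81/28561*(+1) + 234256/2833965225*(+1) + 72880369/113358609*(-1) = -16/25 (each basis 2-blade squares to minus the product of its generators' squares); cross terms between blades sharing an index anticommute and cancel. So B^2 = -16/25.
Answer: rotation, certificate B^2 = -16/25. The scalar -16/25 is the complete invariant here: its sign names the subgroup type.


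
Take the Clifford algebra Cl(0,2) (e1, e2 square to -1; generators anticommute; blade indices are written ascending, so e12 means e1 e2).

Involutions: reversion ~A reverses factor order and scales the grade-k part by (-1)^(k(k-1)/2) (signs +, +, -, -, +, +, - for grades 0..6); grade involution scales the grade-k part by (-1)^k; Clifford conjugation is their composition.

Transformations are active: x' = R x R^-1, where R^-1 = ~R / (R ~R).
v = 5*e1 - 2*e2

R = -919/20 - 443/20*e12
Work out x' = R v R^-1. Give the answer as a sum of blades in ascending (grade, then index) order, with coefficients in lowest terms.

~R = -919/20 + 443/20*e12, and R ~R = 104081/40, so R^-1 = ~R / (104081/40).
R v = -5481/20*e1 - 377/20*e2
Answer: 83966/17945*e1 + 47837/17945*e2


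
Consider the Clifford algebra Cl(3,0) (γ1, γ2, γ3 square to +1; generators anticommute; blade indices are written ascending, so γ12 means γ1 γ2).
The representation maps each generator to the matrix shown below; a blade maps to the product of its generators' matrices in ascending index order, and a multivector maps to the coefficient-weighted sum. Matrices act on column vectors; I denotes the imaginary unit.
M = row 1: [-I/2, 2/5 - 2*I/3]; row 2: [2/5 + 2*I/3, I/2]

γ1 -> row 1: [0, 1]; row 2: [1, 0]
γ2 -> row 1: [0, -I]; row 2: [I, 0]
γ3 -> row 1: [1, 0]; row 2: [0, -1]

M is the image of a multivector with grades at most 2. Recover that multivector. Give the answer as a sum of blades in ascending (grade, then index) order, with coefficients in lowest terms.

Method: 1, rho(γ1), rho(γ2), rho(γ3) form a trace-orthogonal basis of the 2x2 complex matrices (tr(X Y) = 2 if X = Y, else 0), so M = m0*1 + m1*rho(γ1) + m2*rho(γ2) + m3*rho(γ3) with m0 = tr(M)/2 = 0, m1 = tr(M rho(γ1))/2 = 2/5, m2 = tr(M rho(γ2))/2 = 2/3, m3 = tr(M rho(γ3))/2 = -I/2.
Multiplying table entries, the bivector images are rho(γ12) = I*rho(γ3), rho(γ13) = -I*rho(γ2), rho(γ23) = I*rho(γ1); with real blade coefficients the real parts of m0..m3 are the coefficients of 1, γ1, γ2, γ3 and the imaginary parts give the bivectors (γ23: Im m1, γ13: -Im m2, γ12: Im m3).
Answer: 2/5*γ1 + 2/3*γ2 - 1/2*γ12


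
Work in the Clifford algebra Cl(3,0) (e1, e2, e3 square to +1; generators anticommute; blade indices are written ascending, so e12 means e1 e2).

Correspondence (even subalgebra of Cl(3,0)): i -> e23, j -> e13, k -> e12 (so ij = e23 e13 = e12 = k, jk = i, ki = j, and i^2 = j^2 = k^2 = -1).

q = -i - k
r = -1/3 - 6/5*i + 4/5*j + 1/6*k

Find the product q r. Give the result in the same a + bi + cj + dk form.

In blades: q = -e12 - e23, r = -1/3 + 1/6*e12 + 4/5*e13 - 6/5*e23.
Distribute q over r term by term (generator squares from the signature, products reordered to ascending indices): (-e12)*r = 1/6 + 1/3*e12 + 6/5*e13 + 4/5*e23; (-e23)*r = -6/5 - 4/5*e12 + 1/6*e13 + 1/3*e23.
Sum: -31/30 - 7/15*e12 + 41/30*e13 + 17/15*e23; translating back through the correspondence:
Answer: -31/30 + 17/15*i + 41/30*j - 7/15*k


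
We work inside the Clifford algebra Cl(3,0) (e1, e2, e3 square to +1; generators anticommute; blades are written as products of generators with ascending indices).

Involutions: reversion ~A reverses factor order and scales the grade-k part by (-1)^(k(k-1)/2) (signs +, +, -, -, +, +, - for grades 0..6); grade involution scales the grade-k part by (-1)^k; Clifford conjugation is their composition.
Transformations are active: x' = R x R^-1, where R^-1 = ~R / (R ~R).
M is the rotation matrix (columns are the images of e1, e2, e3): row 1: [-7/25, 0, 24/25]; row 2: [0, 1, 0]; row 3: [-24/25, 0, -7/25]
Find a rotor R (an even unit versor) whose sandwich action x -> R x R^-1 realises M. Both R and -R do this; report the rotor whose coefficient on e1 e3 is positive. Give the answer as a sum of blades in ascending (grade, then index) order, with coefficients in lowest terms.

Method: write R = a + b12*e1 e2 + b13*e1 e3 + b23*e2 e3 with a^2 + b12^2 + b13^2 + b23^2 = 1 (so R^-1 = ~R). Expanding the columns R e_j ~R gives tr M = 4a^2 - 1 and, from the antisymmetric part, M21 - M12 = -4a*b12, M13 - M31 = 4a*b13, M32 - M23 = -4a*b23.
Here tr M = 11/25, so a^2 = (1 + tr M)/4 = 9/25 and a = ±3/5. Taking a = 3/5: M21 - M12 = 0, M13 - M31 = 48/25, M32 - M23 = 0, giving b12 = 0, b13 = 4/5, b23 = 0, i.e. R = 3/5 + 4/5*e1 e3.
Its e1 e3 coefficient is already positive.
Answer: 3/5 + 4/5*e1 e3. Sheet selection: the two-to-one cover makes ±R indistinguishable at the matrix level (trace 11/25), so uniqueness comes from the required sign on e1 e3.


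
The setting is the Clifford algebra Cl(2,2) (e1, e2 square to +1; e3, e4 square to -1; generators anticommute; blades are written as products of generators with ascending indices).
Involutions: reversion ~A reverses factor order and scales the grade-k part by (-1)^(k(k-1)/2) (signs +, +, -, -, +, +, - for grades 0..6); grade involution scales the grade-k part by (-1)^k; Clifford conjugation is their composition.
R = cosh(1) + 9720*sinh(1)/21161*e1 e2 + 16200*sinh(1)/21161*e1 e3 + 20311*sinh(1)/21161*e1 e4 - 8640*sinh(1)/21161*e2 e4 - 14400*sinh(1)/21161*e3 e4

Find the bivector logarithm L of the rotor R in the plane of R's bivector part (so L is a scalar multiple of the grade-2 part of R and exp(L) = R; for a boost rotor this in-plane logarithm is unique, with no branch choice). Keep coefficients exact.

The scalar part of R is cosh(1), so cosh pins the rapidity up to sign — the sign comes from the bivector part; dividing that part by sinh of the rapidity yields the plane, and the in-plane L = rapidity * plane is unique because the two sign choices cancel.
Concretely: cosh(rapidity) = cosh(1) gives rapidity = ±1, and since rapidity/sinh(rapidity) is even the sign is immaterial: L = (rapidity/sinh(rapidity)) * <R>_2 = (1/sinh(1)) * <R>_2.
Answer: 9720/21161*e1 e2 + 16200/21161*e1 e3 + 20311/21161*e1 e4 - 8640/21161*e2 e4 - 14400/21161*e3 e4


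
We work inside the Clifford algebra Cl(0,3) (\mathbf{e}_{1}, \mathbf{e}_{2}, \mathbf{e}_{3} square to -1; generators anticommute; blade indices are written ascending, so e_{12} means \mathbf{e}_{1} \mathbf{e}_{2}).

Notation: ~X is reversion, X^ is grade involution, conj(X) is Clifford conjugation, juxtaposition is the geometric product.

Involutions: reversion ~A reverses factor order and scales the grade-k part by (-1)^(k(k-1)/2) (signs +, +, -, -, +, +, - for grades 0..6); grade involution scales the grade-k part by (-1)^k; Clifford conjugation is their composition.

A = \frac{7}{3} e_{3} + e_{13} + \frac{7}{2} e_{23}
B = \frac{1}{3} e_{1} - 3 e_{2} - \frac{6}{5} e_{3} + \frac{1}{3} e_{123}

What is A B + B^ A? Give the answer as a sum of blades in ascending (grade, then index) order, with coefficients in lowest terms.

first term: \frac{14}{5} + \frac{1}{30} e_{1} + \frac{68}{15} e_{2} - \frac{61}{6} e_{3} - \frac{7}{9} e_{12} - \frac{7}{9} e_{13} + 7 e_{23} + \frac{25}{6} e_{123}
second term: -\frac{14}{5} + \frac{71}{30} e_{1} + \frac{58}{15} e_{2} - \frac{61}{6} e_{3} + \frac{7}{9} e_{12} - \frac{7}{9} e_{13} + 7 e_{23} - \frac{25}{6} e_{123}
Answer: \frac{12}{5} e_{1} + \frac{42}{5} e_{2} - \frac{61}{3} e_{3} - \frac{14}{9} e_{13} + 14 e_{23}


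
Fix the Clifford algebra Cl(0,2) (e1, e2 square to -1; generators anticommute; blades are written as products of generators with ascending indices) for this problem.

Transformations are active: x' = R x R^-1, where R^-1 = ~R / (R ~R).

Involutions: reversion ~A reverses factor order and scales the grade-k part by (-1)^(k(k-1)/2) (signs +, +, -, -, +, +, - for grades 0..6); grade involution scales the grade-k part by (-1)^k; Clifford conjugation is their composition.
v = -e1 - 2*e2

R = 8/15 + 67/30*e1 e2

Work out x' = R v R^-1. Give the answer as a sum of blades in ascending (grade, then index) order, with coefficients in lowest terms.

~R = 8/15 - 67/30*e1 e2, and R ~R = 949/180, so R^-1 = ~R / (949/180).
R v = 59/15*e1 - 33/10*e2
Answer: 8521/4745*e1 + 6322/4745*e2


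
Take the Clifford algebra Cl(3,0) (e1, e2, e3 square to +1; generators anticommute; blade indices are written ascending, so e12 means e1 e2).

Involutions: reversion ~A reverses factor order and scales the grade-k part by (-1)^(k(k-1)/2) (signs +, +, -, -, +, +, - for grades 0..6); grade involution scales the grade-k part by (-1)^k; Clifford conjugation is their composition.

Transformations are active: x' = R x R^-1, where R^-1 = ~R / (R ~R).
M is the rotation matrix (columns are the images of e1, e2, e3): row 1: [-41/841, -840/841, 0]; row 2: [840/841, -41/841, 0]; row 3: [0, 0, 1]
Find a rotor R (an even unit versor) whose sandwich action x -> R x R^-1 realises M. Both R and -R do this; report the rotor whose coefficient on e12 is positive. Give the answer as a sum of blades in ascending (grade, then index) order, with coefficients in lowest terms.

Method: write R = a + b12*e12 + b13*e13 + b23*e23 with a^2 + b12^2 + b13^2 + b23^2 = 1 (so R^-1 = ~R). Expanding the columns R e_j ~R gives tr M = 4a^2 - 1 and, from the antisymmetric part, M21 - M12 = -4a*b12, M13 - M31 = 4a*b13, M32 - M23 = -4a*b23.
Here tr M = 759/841, so a^2 = (1 + tr M)/4 = 400/841 and a = ±20/29. Taking a = 20/29: M21 - M12 = 1680/841, M13 - M31 = 0, M32 - M23 = 0, giving b12 = -21/29, b13 = 0, b23 = 0, i.e. R = 20/29 - 21/29*e12.
Its e12 coefficient is negative, so report the other preimage -R.
Answer: -20/29 + 21/29*e12. Recall the cover is two-to-one: with M of trace 759/841, both preimages act alike, and the stated e12 sign chooses the sheet.


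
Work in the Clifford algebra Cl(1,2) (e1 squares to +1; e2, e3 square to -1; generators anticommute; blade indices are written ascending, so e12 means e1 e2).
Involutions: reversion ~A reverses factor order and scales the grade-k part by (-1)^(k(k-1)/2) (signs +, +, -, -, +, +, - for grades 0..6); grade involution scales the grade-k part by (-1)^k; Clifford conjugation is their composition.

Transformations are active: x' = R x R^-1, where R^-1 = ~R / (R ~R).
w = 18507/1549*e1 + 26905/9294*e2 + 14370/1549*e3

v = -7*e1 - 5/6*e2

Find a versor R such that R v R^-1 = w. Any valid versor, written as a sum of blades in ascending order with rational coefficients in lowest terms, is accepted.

Key observation: q(v) = q(w) = 1739/36 (sandwiches preserve the norm), so R = v + w = 7664/1549*e1 + 9580/4647*e2 + 14370/1549*e3 works whenever it is invertible — the component of v along it is kept and (v - w)/2 reverses, sending v to w.
Answer: 7664/1549*e1 + 9580/4647*e2 + 14370/1549*e3


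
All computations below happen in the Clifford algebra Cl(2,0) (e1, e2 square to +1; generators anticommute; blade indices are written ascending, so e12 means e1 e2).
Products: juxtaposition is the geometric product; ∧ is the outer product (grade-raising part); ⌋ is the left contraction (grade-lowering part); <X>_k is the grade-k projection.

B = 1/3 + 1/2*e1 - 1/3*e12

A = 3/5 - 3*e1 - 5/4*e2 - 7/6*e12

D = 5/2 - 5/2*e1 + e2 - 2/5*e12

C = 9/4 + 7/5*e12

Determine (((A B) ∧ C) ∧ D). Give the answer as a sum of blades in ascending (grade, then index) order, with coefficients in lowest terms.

step 1: -76/45 - 67/60*e1 + 7/6*e2 + 13/360*e12
step 2: -19/5 - 201/80*e1 + 21/8*e2 - 16439/7200*e12
step 3: -19/2 + 103/32*e1 + 221/80*e2 - 1987/14400*e12
Answer: -19/2 + 103/32*e1 + 221/80*e2 - 1987/14400*e12


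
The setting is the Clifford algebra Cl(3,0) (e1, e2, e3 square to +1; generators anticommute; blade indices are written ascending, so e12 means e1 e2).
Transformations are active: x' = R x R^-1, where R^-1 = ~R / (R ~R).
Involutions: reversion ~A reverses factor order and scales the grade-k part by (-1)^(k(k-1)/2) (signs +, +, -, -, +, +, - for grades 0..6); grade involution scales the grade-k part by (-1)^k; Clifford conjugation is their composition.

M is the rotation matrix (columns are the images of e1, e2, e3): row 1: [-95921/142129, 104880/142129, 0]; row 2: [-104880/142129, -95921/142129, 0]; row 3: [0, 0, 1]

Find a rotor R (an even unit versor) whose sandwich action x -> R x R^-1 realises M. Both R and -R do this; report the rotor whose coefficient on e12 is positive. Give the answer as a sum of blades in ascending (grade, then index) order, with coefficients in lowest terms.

Method: write R = a + b12*e12 + b13*e13 + b23*e23 with a^2 + b12^2 + b13^2 + b23^2 = 1 (so R^-1 = ~R). Expanding the columns R e_j ~R gives tr M = 4a^2 - 1 and, from the antisymmetric part, M21 - M12 = -4a*b12, M13 - M31 = 4a*b13, M32 - M23 = -4a*b23.
Here tr M = -49713/142129, so a^2 = (1 + tr M)/4 = 23104/142129 and a = ±152/377. Taking a = 152/377: M21 - M12 = -209760/142129, M13 - M31 = 0, M32 - M23 = 0, giving b12 = 345/377, b13 = 0, b23 = 0, i.e. R = 152/377 + 345/377*e12.
Its e12 coefficient is already positive.
Answer: 152/377 + 345/377*e12. Sheet selection: the two-to-one cover makes ±R indistinguishable at the matrix level (trace -49713/142129), so uniqueness comes from the required sign on e12.


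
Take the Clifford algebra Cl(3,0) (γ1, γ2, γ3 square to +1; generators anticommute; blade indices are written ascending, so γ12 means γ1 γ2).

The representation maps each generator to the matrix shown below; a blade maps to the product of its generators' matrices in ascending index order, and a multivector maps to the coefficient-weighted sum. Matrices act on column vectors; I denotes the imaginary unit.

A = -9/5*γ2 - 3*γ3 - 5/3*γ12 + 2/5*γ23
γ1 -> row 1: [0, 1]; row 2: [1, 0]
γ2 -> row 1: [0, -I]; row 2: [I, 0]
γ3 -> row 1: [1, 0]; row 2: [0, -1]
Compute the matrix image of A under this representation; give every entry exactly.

Bivector images (products of the table entries): rho(γ12) = rho(γ1)rho(γ2) = row 1: [I, 0]; row 2: [0, -I]; rho(γ23) = rho(γ2)rho(γ3) = row 1: [0, I]; row 2: [I, 0].
M = (-9/5)*rho(γ2) + (-3)*rho(γ3) + (-5/3)*rho(γ12) + (2/5)*rho(γ23), summed entrywise:
Answer: row 1: [-3 - 5*I/3, 11*I/5]; row 2: [-7*I/5, 3 + 5*I/3]


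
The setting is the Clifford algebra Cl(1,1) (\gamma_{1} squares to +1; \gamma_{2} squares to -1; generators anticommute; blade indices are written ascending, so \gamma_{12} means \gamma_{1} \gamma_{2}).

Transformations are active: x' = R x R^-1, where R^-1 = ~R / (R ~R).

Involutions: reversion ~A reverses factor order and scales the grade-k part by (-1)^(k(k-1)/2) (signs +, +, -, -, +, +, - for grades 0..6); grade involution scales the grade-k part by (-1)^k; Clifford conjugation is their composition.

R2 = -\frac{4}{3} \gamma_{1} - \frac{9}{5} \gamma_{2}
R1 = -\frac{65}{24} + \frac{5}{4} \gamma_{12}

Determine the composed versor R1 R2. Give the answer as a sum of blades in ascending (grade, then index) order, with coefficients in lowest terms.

Distribute over the terms of R1 (each basis-blade product reordered to ascending indices, repeated generators contracted through their squares):
(-\frac{65}{24}) R2 = \frac{65}{18} \gamma_{1} + \frac{39}{8} \gamma_{2}
(\frac{5}{4} \gamma_{12}) R2 = \frac{9}{4} \gamma_{1} + \frac{5}{3} \gamma_{2}
Summing the partial products and collecting blades:
Answer: \frac{211}{36} \gamma_{1} + \frac{157}{24} \gamma_{2}


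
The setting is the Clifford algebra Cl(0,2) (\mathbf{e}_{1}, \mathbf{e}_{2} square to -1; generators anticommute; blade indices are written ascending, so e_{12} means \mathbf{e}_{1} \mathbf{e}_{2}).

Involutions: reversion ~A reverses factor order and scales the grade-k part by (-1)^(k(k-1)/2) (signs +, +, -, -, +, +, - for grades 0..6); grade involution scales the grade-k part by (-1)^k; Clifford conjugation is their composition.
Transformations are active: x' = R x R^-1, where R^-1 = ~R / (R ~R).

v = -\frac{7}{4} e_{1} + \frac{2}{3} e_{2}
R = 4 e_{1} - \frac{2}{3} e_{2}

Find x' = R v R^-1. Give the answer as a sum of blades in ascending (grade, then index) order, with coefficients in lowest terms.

~R = 4 e_{1} - \frac{2}{3} e_{2}, and R ~R = -\frac{148}{9}, so R^-1 = ~R / (-\frac{148}{9}).
R v = \frac{67}{9} + \frac{3}{2} e_{12}
Answer: -\frac{277}{148} e_{1} - \frac{7}{111} e_{2}


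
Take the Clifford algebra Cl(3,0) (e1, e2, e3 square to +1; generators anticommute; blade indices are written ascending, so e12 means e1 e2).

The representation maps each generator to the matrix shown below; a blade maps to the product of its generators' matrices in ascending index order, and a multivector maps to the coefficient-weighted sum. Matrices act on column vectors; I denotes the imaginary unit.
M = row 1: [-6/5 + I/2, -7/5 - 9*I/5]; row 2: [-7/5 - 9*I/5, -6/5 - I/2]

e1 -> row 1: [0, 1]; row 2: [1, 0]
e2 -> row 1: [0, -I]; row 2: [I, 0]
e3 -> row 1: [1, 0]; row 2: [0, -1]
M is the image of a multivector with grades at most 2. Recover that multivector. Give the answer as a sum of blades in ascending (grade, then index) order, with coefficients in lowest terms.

Method: 1, rho(e1), rho(e2), rho(e3) form a trace-orthogonal basis of the 2x2 complex matrices (tr(X Y) = 2 if X = Y, else 0), so M = m0*1 + m1*rho(e1) + m2*rho(e2) + m3*rho(e3) with m0 = tr(M)/2 = -6/5, m1 = tr(M rho(e1))/2 = -7/5 - 9*I/5, m2 = tr(M rho(e2))/2 = 0, m3 = tr(M rho(e3))/2 = I/2.
Multiplying table entries, the bivector images are rho(e12) = I*rho(e3), rho(e13) = -I*rho(e2), rho(e23) = I*rho(e1); with real blade coefficients the real parts of m0..m3 are the coefficients of 1, e1, e2, e3 and the imaginary parts give the bivectors (e23: Im m1, e13: -Im m2, e12: Im m3).
Answer: -6/5 - 7/5*e1 + 1/2*e12 - 9/5*e23


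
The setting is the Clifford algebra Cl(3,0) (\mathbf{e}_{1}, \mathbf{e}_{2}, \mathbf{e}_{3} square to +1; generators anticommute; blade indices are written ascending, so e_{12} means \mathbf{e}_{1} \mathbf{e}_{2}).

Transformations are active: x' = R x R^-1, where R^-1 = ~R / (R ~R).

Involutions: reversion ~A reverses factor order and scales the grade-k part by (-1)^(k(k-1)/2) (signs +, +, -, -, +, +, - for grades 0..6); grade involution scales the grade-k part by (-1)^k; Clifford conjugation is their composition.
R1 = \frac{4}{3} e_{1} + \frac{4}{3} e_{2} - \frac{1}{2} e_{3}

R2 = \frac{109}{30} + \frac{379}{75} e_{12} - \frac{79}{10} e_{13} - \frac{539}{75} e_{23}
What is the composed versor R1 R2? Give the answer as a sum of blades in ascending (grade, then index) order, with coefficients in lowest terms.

Distribute over the terms of R1 (each basis-blade product reordered to ascending indices, repeated generators contracted through their squares):
(\frac{4}{3} e_{1}) R2 = \frac{218}{45} e_{1} + \frac{1516}{225} e_{2} - \frac{158}{15} e_{3} - \frac{2156}{225} e_{123}
(\frac{4}{3} e_{2}) R2 = -\frac{1516}{225} e_{1} + \frac{218}{45} e_{2} - \frac{2156}{225} e_{3} + \frac{158}{15} e_{123}
(-\frac{1}{2} e_{3}) R2 = -\frac{79}{20} e_{1} - \frac{539}{150} e_{2} - \frac{109}{60} e_{3} - \frac{379}{150} e_{123}
Summing the partial products and collecting blades:
Answer: -\frac{1753}{300} e_{1} + \frac{719}{90} e_{2} - \frac{19739}{900} e_{3} - \frac{709}{450} e_{123}


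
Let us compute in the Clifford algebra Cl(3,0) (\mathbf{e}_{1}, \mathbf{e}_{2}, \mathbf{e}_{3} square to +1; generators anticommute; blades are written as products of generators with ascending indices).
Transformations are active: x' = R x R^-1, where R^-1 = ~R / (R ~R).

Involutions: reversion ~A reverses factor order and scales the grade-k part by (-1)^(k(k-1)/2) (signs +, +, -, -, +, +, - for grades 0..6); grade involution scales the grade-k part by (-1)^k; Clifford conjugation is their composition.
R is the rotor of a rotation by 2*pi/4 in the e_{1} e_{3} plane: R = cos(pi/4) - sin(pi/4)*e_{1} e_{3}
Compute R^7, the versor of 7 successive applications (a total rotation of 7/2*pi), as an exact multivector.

The rotor phase is half the rotation angle and phases add under composition, so 7 steps in the e_{1} e_{3} plane accumulate phase 7*(pi/4) = \frac{7 \pi}{4}: R^7 = cos(\frac{7 \pi}{4}) - sin(\frac{7 \pi}{4})*e_{1} e_{3}.
cos(\frac{7 \pi}{4}) = \frac{\sqrt{2}}{2} and sin(\frac{7 \pi}{4}) = - \frac{\sqrt{2}}{2}, so R^7 = \frac{\sqrt{2}}{2} + \frac{\sqrt{2}}{2} e_{1} e_{3}. The net rotation is 3/2*pi (after discarding 1 full turn, each of which contributes a factor -1 to the rotor); the rotor keeps the half-angle phase exactly.
Answer: \frac{\sqrt{2}}{2} + \frac{\sqrt{2}}{2} e_{1} e_{3}


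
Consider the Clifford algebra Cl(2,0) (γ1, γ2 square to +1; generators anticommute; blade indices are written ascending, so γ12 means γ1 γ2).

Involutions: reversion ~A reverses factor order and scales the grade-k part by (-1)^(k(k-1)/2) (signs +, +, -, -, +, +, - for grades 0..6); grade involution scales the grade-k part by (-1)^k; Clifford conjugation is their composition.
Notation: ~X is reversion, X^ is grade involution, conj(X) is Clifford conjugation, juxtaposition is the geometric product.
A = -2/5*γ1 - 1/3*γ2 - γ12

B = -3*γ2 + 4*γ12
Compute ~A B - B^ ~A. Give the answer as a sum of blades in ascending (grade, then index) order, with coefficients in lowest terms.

first term: -3 - 5/3*γ1 - 8/5*γ2 + 6/5*γ12
second term: -5 - 13/3*γ1 + 8/5*γ2 + 6/5*γ12
Answer: 2 + 8/3*γ1 - 16/5*γ2


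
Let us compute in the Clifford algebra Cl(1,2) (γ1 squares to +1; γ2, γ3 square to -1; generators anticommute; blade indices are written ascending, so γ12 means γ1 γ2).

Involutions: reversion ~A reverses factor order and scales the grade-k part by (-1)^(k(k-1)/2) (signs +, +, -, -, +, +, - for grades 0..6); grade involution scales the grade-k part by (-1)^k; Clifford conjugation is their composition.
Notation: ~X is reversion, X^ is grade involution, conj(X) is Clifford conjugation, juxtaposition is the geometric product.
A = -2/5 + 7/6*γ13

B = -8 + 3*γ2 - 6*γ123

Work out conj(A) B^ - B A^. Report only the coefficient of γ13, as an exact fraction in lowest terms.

first term: 16/5 + 41/5*γ2 + 28/3*γ13 - 59/10*γ123
second term: 16/5 + 29/5*γ2 - 28/3*γ13 - 11/10*γ123
Answer: 56/3


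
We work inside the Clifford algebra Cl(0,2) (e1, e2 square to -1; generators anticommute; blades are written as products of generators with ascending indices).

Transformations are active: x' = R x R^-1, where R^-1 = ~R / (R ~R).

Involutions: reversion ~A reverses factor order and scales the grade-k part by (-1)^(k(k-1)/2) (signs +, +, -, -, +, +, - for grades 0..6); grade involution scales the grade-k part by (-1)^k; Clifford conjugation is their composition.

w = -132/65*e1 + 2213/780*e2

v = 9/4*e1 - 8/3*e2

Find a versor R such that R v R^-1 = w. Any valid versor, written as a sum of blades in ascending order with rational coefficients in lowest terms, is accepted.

Key observation: q(v) = q(w) = -1753/144 (sandwiches preserve the norm), so R = v + w = 57/260*e1 + 133/780*e2 works whenever it is invertible — the component of v along it is kept and (v - w)/2 reverses, sending v to w.
Answer: 57/260*e1 + 133/780*e2


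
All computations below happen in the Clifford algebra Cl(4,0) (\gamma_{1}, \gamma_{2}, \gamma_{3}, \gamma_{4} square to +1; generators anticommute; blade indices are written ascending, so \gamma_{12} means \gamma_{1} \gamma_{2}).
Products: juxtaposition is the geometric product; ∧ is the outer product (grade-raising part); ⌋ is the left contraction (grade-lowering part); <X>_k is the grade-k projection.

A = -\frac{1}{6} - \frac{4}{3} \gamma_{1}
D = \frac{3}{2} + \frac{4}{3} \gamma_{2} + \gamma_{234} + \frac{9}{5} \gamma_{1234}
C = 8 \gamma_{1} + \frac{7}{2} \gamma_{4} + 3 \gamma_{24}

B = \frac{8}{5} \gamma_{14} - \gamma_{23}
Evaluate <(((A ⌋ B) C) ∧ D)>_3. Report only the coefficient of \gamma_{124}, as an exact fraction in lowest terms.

step 1: -\frac{32}{15} \gamma_{4} - \frac{4}{15} \gamma_{14} + \frac{1}{6} \gamma_{23}
step 2: -\frac{112}{15} - \frac{14}{15} \gamma_{1} + \frac{32}{5} \gamma_{2} + \frac{32}{15} \gamma_{4} + \frac{4}{5} \gamma_{12} + \frac{256}{15} \gamma_{14} - \frac{1}{2} \gamma_{34} + \frac{4}{3} \gamma_{123} + \frac{7}{12} \gamma_{234}
step 3: -\frac{56}{5} - \frac{7}{5} \gamma_{1} - \frac{16}{45} \gamma_{2} + \frac{16}{5} \gamma_{4} - \frac{2}{45} \gamma_{12} + \frac{128}{5} \gamma_{14} - \frac{128}{45} \gamma_{24} - \frac{3}{4} \gamma_{34} + 2 \gamma_{123} - \frac{1024}{45} \gamma_{124} - \frac{871}{120} \gamma_{234} - \frac{1078}{75} \gamma_{1234}
step 4: 2 \gamma_{123} - \frac{1024}{45} \gamma_{124} - \frac{871}{120} \gamma_{234}
Answer: -\frac{1024}{45}


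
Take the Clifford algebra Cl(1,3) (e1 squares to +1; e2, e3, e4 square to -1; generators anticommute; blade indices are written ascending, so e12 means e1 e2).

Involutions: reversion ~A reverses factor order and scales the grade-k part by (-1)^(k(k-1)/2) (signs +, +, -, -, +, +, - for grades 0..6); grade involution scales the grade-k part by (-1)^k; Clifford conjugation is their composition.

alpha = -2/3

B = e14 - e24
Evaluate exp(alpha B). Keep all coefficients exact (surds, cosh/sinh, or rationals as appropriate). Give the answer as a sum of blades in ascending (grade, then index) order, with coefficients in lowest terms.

B^2 term by term: the squares give (1)^2*(e14)^2 + (-1)^2*(e24)^2 = 1*(+1) + 1*(-1) = 0 (each basis 2-blade squares to minus the product of its generators' squares); cross terms between blades sharing an index anticommute and cancel. So B^2 = 0.
B^2 = 0, so the series truncates immediately: exp(alpha B) = 1 + alpha B (parabolic case).
Answer: 1 - 2/3*e14 + 2/3*e24


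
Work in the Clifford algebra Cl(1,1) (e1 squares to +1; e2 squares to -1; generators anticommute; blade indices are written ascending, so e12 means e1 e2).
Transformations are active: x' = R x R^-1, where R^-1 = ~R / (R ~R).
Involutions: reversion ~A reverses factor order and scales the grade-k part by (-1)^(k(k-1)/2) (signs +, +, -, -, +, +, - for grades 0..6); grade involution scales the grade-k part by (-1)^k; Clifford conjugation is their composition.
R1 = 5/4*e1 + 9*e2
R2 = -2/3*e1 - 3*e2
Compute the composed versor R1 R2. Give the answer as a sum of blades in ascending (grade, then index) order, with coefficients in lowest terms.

Distribute over the terms of R1 (each basis-blade product reordered to ascending indices, repeated generators contracted through their squares):
(5/4*e1) R2 = -5/6 - 15/4*e12
(9*e2) R2 = 27 + 6*e12
Summing the partial products and collecting blades:
Answer: 157/6 + 9/4*e12


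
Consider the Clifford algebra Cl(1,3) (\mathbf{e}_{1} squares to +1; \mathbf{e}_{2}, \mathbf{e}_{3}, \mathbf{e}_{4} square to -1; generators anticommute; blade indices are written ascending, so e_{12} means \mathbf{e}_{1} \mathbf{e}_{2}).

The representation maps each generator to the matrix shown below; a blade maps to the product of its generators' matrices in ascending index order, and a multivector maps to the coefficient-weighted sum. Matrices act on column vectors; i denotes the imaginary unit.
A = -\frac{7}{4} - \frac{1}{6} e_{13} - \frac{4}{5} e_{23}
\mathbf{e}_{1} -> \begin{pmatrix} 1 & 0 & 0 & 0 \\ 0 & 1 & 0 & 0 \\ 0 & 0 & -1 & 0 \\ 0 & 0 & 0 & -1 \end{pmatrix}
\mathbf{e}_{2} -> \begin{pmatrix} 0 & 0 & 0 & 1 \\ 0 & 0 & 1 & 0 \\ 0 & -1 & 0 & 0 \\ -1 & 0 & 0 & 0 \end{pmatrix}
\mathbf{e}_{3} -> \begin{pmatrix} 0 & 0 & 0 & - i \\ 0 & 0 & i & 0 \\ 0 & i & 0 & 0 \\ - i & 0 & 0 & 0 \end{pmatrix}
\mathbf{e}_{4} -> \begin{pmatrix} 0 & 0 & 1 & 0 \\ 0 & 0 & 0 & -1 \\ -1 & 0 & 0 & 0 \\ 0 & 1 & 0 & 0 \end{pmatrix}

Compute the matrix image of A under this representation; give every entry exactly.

Bivector images (products of the table entries): rho(e_{13}) = rho(\mathbf{e}_{1})rho(\mathbf{e}_{3}) = \begin{pmatrix} 0 & 0 & 0 & - i \\ 0 & 0 & i & 0 \\ 0 & - i & 0 & 0 \\ i & 0 & 0 & 0 \end{pmatrix}; rho(e_{23}) = rho(\mathbf{e}_{2})rho(\mathbf{e}_{3}) = \begin{pmatrix} - i & 0 & 0 & 0 \\ 0 & i & 0 & 0 \\ 0 & 0 & - i & 0 \\ 0 & 0 & 0 & i \end{pmatrix}.
M = (-\frac{7}{4})*1 + (-\frac{1}{6})*rho(e_{13}) + (-\frac{4}{5})*rho(e_{23}), summed entrywise (1 is the identity matrix):
Answer: \begin{pmatrix} - \frac{7}{4} + \frac{4 i}{5} & 0 & 0 & \frac{i}{6} \\ 0 & - \frac{7}{4} - \frac{4 i}{5} & - \frac{i}{6} & 0 \\ 0 & \frac{i}{6} & - \frac{7}{4} + \frac{4 i}{5} & 0 \\ - \frac{i}{6} & 0 & 0 & - \frac{7}{4} - \frac{4 i}{5} \end{pmatrix}


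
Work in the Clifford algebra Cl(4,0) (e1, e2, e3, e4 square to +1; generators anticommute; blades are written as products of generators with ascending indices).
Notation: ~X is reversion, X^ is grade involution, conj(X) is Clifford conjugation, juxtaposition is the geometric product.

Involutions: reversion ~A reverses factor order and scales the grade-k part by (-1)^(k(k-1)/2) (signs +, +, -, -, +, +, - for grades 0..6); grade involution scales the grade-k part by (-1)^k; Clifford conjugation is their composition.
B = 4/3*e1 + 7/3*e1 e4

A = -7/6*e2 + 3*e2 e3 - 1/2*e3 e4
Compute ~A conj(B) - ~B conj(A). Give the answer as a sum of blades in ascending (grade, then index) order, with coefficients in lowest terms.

first term: -14/9*e1 e2 - 7/6*e1 e3 + 4*e1 e2 e3 - 49/18*e1 e2 e4 - 2/3*e1 e3 e4 + 7*e1 e2 e3 e4
second term: 14/9*e1 e2 + 7/6*e1 e3 - 4*e1 e2 e3 + 49/18*e1 e2 e4 + 2/3*e1 e3 e4 + 7*e1 e2 e3 e4
Answer: -28/9*e1 e2 - 7/3*e1 e3 + 8*e1 e2 e3 - 49/9*e1 e2 e4 - 4/3*e1 e3 e4


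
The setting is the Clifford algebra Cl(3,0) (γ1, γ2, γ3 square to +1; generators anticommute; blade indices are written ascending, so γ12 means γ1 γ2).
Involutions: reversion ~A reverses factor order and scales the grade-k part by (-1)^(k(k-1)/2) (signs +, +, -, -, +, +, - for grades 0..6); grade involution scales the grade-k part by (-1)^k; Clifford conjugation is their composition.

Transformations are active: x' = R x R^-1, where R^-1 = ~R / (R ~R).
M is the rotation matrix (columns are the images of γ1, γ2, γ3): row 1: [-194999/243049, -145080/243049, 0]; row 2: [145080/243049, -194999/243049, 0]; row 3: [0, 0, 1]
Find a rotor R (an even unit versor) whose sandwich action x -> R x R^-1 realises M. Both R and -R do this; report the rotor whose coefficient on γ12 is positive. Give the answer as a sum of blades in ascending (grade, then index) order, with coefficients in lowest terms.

Method: write R = a + b12*γ12 + b13*γ13 + b23*γ23 with a^2 + b12^2 + b13^2 + b23^2 = 1 (so R^-1 = ~R). Expanding the columns R e_j ~R gives tr M = 4a^2 - 1 and, from the antisymmetric part, M21 - M12 = -4a*b12, M13 - M31 = 4a*b13, M32 - M23 = -4a*b23.
Here tr M = -146949/243049, so a^2 = (1 + tr M)/4 = 24025/243049 and a = ±155/493. Taking a = 155/493: M21 - M12 = 290160/243049, M13 - M31 = 0, M32 - M23 = 0, giving b12 = -468/493, b13 = 0, b23 = 0, i.e. R = 155/493 - 468/493*γ12.
Its γ12 coefficient is negative, so report the other preimage -R.
Answer: -155/493 + 468/493*γ12. Key observation: the double cover Spin(3) -> SO(3) sends R and -R to the same matrix (trace -146949/243049 here), so the stated sign of the γ12 coefficient is what selects one sheet.


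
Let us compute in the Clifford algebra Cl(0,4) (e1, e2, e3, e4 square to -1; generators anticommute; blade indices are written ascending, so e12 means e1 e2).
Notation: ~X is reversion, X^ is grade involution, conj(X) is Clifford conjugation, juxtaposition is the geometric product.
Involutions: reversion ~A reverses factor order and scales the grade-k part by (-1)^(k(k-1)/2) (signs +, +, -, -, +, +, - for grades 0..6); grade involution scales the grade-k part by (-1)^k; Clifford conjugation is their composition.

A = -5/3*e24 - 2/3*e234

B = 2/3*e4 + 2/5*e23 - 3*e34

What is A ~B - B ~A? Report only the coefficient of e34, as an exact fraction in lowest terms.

first term: 28/9*e2 - 4/15*e4 - 41/9*e23 - 2/3*e34
second term: 28/9*e2 - 4/15*e4 + 41/9*e23 + 2/3*e34
Answer: -4/3


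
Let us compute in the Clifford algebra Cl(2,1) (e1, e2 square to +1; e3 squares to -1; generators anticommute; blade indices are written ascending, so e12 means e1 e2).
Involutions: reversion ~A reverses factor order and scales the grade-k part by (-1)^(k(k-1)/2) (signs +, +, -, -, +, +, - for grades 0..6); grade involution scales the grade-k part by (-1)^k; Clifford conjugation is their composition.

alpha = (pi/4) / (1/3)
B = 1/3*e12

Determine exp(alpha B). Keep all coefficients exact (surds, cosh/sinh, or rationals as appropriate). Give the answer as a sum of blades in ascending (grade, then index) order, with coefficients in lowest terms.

B^2 = (1/3)^2*(e12)^2 = 1/9*(-1) = -1/9 (a basis 2-blade squares to minus the product of its generators' squares).
B^2 = -1/9 — the negative square puts this in the circular regime; l = 1/3, alpha*l = pi/4, so exp(alpha B) = cos(pi/4) + (sin(pi/4)/(1/3))*B = sqrt(2)/2 + (3*sqrt(2)/2)*B.
Answer: sqrt(2)/2 + sqrt(2)/2*e12


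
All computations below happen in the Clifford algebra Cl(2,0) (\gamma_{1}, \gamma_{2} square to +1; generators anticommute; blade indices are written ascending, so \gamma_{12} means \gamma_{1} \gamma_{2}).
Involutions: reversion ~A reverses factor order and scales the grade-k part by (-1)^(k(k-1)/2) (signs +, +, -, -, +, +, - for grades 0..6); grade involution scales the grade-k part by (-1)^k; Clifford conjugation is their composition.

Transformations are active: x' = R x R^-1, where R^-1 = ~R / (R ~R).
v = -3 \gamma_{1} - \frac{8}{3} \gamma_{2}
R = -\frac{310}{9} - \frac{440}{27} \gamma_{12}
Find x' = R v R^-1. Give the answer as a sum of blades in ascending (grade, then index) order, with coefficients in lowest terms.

~R = -\frac{310}{9} + \frac{440}{27} \gamma_{12}, and R ~R = \frac{1058500}{729}, so R^-1 = ~R / (\frac{1058500}{729}).
R v = \frac{11890}{81} \gamma_{1} + \frac{1160}{27} \gamma_{2}
Answer: -\frac{1447}{365} \gamma_{1} + \frac{688}{1095} \gamma_{2}


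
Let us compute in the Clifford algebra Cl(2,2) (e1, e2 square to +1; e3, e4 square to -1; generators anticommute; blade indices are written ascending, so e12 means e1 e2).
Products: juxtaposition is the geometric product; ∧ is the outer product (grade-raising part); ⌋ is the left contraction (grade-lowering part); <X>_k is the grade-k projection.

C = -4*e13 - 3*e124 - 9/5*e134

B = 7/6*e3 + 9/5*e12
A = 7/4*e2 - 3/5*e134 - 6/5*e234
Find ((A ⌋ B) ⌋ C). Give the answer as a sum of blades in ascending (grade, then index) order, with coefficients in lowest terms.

step 1: -63/20*e1
step 2: 63/5*e3 + 189/20*e24 + 567/100*e34
Answer: 63/5*e3 + 189/20*e24 + 567/100*e34


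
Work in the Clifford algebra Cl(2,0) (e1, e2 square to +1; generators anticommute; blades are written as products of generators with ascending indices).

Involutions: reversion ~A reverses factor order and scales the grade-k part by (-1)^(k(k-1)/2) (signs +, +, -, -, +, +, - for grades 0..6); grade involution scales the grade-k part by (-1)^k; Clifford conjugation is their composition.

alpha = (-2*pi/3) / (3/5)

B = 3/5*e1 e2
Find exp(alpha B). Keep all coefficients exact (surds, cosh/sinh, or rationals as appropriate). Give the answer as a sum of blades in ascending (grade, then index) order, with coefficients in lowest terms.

B^2 = (3/5)^2*(e1 e2)^2 = 9/25*(-1) = -9/25 (a basis 2-blade squares to minus the product of its generators' squares).
B^2 = -9/25 — the negative square puts this in the circular regime; l = 3/5, alpha*l = -2*pi/3, so exp(alpha B) = cos(-2*pi/3) + (sin(-2*pi/3)/(3/5))*B = -1/2 + (-5*sqrt(3)/6)*B.
Answer: -1/2 - sqrt(3)/2*e1 e2


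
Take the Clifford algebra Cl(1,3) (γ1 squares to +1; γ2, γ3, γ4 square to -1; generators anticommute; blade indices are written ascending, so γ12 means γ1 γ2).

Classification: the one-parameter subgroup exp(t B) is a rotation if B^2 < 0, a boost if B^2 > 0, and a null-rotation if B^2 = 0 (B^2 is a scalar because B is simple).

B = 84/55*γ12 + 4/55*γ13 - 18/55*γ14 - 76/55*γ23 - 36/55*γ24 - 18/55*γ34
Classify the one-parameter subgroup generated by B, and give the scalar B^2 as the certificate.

B^2 term by term: the squares give (84/55)^2*(γ12)^2 + (4/55)^2*(γ13)^2 + (-18/55)^2*(γ14)^2 + (-76/55)^2*(γ23)^2 + (-36/55)^2*(γ24)^2 + (-18/55)^2*(γ34)^2 = 7056/3025*(+1) + 16/3025*(+1) + 324/3025*(+1) + 5776/3025*(-1) + 1296/3025*(-1) + 324/3025*(-1) = 0 (each basis 2-blade squares to minus the product of its generators' squares); cross terms between blades sharing an index anticommute and cancel; the commuting (index-disjoint) pairs give grade-4 terms 2*c*c'*(blade product), which cancel blade by blade — γ1234: -3024/3025 + 288/3025 + 2736/3025 = 0 — confirming B is simple. So B^2 = 0.
Answer: null-rotation, certificate B^2 = 0. One invariant decides it: the square 0 survives every conjugation, and its sign is exactly the classification.
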